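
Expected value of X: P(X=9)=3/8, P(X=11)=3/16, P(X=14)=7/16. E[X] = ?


E[X] = sum(x * P(x))
= 9*3/8 + 11*3/16 + 14*7/16
= 185/16

185/16


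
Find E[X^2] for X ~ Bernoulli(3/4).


For Bernoulli: X in {0,1}
E[X^2] = 0^2*(1-3/4) + 1^2*3/4 = 3/4

3/4


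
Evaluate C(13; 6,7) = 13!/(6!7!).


13! = 6227020800
Denominator: 6!=720 * 7!=5040
Coefficient = 6227020800 / 3628800 = 1716

1716


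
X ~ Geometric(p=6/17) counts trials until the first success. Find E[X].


For geometric (trials until first success), E[X] = 1/p = 1/(6/17) = 17/6

17/6


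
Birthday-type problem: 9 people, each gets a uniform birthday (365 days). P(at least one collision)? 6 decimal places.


P(all different) = prod((365-i)/365 for i=0..8) = 0.905376
P(at least one match) = 1 - 0.905376 = 0.094624

0.094624


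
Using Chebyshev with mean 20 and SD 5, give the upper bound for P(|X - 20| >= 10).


k = 10/5 = 2
Chebyshev: P(|X-mu| >= k*sigma) <= 1/k^2 = 1/2^2 = 1/4

1/4


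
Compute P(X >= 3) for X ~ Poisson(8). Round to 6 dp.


P(X>=3) = 1 - P(X<=2) = 1 - (e^(-8)*8^0/0! + e^(-8)*8^1/1! + e^(-8)*8^2/2!)
≈ 1 - (0.0003354626 + 0.0026837010 + 0.0107348041)
= 1 - 0.0137539677 = 0.9862460323
≈ 0.986246

0.986246


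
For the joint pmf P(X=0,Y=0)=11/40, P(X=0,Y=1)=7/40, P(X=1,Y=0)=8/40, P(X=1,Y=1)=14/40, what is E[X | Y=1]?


P(Y=1) = 21/40
E[X|Y=1] = (0*7 + 1*14)/21 = 14/21 = 2/3

2/3


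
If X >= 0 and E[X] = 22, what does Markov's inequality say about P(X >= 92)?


Markov: P(X >= a) <= E[X]/a
P(X >= 92) <= 22/92 = 11/46

11/46


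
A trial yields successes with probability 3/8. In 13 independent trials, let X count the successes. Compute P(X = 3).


P(X=3) = C(13,3) * p^3 * (1-p)^10
= 286 * 27/512 * 9765625/1073741824
= 37705078125/274877906944

37705078125/274877906944


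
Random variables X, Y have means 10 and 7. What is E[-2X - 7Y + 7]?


E[-2X - 7Y + 7] = -2*E[X] - 7*E[Y] + 7
= (-2)*(10) + (-7)*(7) + (7)
= -20 - 49 + 7 = -62

-62


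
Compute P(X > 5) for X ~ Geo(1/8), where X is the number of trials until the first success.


P(X > 5) = P(first 5 trials all fail) = (1-p)^5 = (7/8)^5 = 16807/32768

16807/32768


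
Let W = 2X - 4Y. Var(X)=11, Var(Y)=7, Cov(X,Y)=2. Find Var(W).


Var(2X - 4Y) = 2^2*Var(X) + (-4)^2*Var(Y) + 2*2*(-4)*Cov(X,Y)
= 4*11 + 16*7 - 16*2
= 44 + 112 - 32 = 124

124


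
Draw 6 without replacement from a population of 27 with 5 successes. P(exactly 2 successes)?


P(X=2) = C(5,2)*C(22,4) / C(27,6)
= 10*7315 / 296010
= 73150/296010 = 665/2691

665/2691


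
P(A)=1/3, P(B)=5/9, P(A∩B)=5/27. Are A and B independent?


P(A)*P(B) = 1/3*5/9 = 5/27
P(A∩B) = 5/27, which equals P(A)P(B), so independent

Yes, A and B are independent


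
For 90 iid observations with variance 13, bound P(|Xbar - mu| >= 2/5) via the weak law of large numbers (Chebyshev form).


Var(Xbar) = Var(X)/n = 13/90
Chebyshev: P(|Xbar-mu| >= 2/5) <= Var(Xbar)/(2/5)^2 = (13/90)/(4/25) = 65/72

65/72


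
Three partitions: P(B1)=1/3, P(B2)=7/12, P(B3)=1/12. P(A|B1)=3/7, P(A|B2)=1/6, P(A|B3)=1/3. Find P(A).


P(A) = P(A|B1)P(B1) + P(A|B2)P(B2) + P(A|B3)P(B3)
= 3/7*1/3 + 1/6*7/12 + 1/3*1/12
= 1/7 + 7/72 + 1/36 = 15/56

15/56


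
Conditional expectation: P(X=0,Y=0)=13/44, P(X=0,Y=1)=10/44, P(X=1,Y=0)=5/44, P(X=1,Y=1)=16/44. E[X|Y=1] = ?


P(Y=1) = 26/44
E[X|Y=1] = (0*10 + 1*16)/26 = 16/26 = 8/13

8/13


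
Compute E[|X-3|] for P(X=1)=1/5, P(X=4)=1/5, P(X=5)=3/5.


E[|X-3|] = sum(g(x)*P(x))
= 2*1/5 + 1*1/5 + 2*3/5
= 9/5

9/5


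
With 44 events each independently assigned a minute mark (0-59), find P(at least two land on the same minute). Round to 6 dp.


P(all different) = prod((60-i)/60 for i=0..43) = 0.000000
P(at least one match) = 1 - 0.000000 = 1.000000

1.000000


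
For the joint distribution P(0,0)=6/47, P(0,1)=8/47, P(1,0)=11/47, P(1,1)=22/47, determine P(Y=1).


P(Y=1) = P(0,1)+P(1,1) = 8/47 + 22/47 = 30/47

30/47


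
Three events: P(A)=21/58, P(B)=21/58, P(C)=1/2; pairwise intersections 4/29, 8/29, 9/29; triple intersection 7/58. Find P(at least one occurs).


P(A∪B∪C) = P(A)+P(B)+P(C) - P(AB)-P(AC)-P(BC) + P(ABC)
= 21/58+21/58+1/2 - 4/29-8/29-9/29 + 7/58
= 18/29

18/29


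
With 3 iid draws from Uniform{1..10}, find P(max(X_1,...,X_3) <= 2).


P(max <= 2) = P(all X_i <= 2) = (P(X_1 <= 2))^3
= (2/10)^3 = (1/5)^3 = 1/125

1/125


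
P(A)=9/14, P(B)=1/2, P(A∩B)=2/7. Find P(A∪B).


P(A∪B) = P(A) + P(B) - P(A∩B)
= 9/14 + 1/2 - 2/7 = 6/7

6/7


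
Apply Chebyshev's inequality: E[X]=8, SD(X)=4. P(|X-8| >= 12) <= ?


k = 12/4 = 3
Chebyshev: P(|X-mu| >= k*sigma) <= 1/k^2 = 1/3^2 = 1/9

1/9


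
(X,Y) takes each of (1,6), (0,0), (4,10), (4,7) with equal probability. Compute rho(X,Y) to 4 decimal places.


Cov(X,Y) = 5.5625, Var(X) = 3.1875, Var(Y) = 13.1875
rho = Cov/(sqrt(VarX)*sqrt(VarY)) = 0.8580

0.8580


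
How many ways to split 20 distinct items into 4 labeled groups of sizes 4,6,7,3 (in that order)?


20! = 2432902008176640000
Denominator: 4!=24 * 6!=720 * 7!=5040 * 3!=6
Coefficient = 2432902008176640000 / 522547200 = 4655851200

4655851200


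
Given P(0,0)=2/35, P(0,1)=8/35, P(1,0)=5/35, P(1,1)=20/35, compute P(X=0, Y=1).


Read from table: P(X=0, Y=1) = 8/35

8/35


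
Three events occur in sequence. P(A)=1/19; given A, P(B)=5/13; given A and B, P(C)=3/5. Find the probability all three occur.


P(A∩B∩C) = P(A) * P(B|A) * P(C|A∩B)
= 1/19 * 5/13 * 3/5
= 5/247 * 3/5 = 3/247

3/247


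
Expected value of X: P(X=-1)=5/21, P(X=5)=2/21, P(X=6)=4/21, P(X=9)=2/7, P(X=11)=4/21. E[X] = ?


E[X] = sum(x * P(x))
= -1*5/21 + 5*2/21 + 6*4/21 + 9*2/7 + 11*4/21
= 127/21

127/21


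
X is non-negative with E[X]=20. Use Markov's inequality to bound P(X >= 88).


Markov: P(X >= a) <= E[X]/a
P(X >= 88) <= 20/88 = 5/22

5/22


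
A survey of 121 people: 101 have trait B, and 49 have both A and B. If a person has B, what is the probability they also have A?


P(A|B) = P(A∩B)/P(B) = (49/121)/(101/121) = 49/101

49/101


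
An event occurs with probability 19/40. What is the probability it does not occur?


P(A') = 1 - P(A) = 1 - 19/40 = 21/40

21/40


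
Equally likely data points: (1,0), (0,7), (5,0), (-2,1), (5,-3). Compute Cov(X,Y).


E[X]=9/5, E[Y]=1, E[XY]=-17/5
Cov(X,Y) = E[XY] - E[X]E[Y] = -17/5 - 9/5*1 = -26/5

-26/5


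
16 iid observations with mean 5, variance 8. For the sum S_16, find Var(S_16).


By independence, Var(S_n) = n*Var(X_1) = 16*8 = 128

128


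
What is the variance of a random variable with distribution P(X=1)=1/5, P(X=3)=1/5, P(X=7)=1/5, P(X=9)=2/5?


E[X] = 29/5, E[X^2] = 221/5
Var(X) = E[X^2] - (E[X])^2 = 221/5 - (29/5)^2 = 264/25

264/25


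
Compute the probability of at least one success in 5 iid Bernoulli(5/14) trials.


P(at least one) = 1 - P(none)
P(none) = (1 - 5/14)^5 = (9/14)^5 = 59049/537824
P(at least one) = 1 - 59049/537824 = 478775/537824

478775/537824


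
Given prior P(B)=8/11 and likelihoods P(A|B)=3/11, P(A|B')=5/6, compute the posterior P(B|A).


P(A) = P(A|B)P(B) + P(A|B')P(B') = 3/11*8/11 + 5/6*3/11 = 103/242
P(B|A) = P(A|B)P(B)/P(A) = (24/121)/(103/242) = 48/103

48/103


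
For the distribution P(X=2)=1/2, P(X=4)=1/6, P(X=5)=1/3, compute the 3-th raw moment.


E[X^3] = sum(x^3 * P(x))
= 8*1/2 + 64*1/6 + 125*1/3
= 169/3

169/3


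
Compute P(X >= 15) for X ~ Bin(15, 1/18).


P(X>=15) = P(X=15)
= 1/6746640616477458432
= 1/6746640616477458432

1/6746640616477458432


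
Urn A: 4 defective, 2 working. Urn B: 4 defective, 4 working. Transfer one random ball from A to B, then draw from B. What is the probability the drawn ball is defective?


P(transfer defective) = 4/6 = 2/3; P(transfer working) = 1/3
If defective transferred: Urn II has 5 defective of 9, so P(defective|defective moved) = 5/9
If working transferred: Urn II has 4 defective of 9, so P(defective|working moved) = 4/9
By total probability: P(defective) = 2/3*5/9 + 1/3*4/9 = 14/27

14/27


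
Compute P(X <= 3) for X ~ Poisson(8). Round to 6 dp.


P(X<=3) = e^(-8)*8^0/0! + e^(-8)*8^1/1! + e^(-8)*8^2/2! + e^(-8)*8^3/3!
≈ 0.0003354626 + 0.0026837010 + 0.0107348041 + 0.0286261442
= 0.0423801119
≈ 0.042380

0.042380


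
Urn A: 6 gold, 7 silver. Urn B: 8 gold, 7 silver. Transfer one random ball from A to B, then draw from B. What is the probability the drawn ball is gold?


P(transfer gold) = 6/13; P(transfer silver) = 7/13
If gold transferred: Urn II has 9 gold of 16, so P(gold|gold moved) = 9/16
If silver transferred: Urn II has 8 gold of 16, so P(gold|silver moved) = 1/2
By total probability: P(gold) = 6/13*9/16 + 7/13*1/2 = 55/104

55/104


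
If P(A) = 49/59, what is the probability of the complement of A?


P(A') = 1 - P(A) = 1 - 49/59 = 10/59

10/59


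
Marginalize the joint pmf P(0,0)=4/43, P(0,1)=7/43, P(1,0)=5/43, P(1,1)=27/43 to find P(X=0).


P(X=0) = P(0,0)+P(0,1) = 4/43 + 7/43 = 11/43

11/43


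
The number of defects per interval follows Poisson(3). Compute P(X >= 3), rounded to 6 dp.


P(X>=3) = 1 - P(X<=2) = 1 - (e^(-3)*3^0/0! + e^(-3)*3^1/1! + e^(-3)*3^2/2!)
≈ 1 - (0.0497870684 + 0.1493612051 + 0.2240418077)
= 1 - 0.4231900812 = 0.5768099188
≈ 0.576810

0.576810


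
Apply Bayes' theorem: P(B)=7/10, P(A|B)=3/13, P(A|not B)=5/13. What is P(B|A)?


P(A) = P(A|B)P(B) + P(A|B')P(B') = 3/13*7/10 + 5/13*3/10 = 18/65
P(B|A) = P(A|B)P(B)/P(A) = (21/130)/(18/65) = 7/12

7/12


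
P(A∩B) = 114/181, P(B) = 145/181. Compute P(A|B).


P(A|B) = P(A∩B)/P(B) = (114/181)/(145/181) = 114/145

114/145


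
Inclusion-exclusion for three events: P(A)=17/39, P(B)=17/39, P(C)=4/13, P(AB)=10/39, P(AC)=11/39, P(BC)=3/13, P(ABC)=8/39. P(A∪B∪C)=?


P(A∪B∪C) = P(A)+P(B)+P(C) - P(AB)-P(AC)-P(BC) + P(ABC)
= 17/39+17/39+4/13 - 10/39-11/39-3/13 + 8/39
= 8/13

8/13


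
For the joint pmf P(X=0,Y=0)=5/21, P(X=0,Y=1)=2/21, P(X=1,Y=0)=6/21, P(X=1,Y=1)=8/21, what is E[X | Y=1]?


P(Y=1) = 10/21
E[X|Y=1] = (0*2 + 1*8)/10 = 8/10 = 4/5

4/5


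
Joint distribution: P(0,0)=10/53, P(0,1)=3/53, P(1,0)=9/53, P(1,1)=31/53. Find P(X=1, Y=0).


Read from table: P(X=1, Y=0) = 9/53

9/53


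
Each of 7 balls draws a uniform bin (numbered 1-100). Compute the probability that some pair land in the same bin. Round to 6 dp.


P(all different) = prod((100-i)/100 for i=0..6) = 0.806781
P(at least one match) = 1 - 0.806781 = 0.193219

0.193219


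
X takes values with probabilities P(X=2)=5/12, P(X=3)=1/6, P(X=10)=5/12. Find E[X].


E[X] = sum(x * P(x))
= 2*5/12 + 3*1/6 + 10*5/12
= 11/2

11/2


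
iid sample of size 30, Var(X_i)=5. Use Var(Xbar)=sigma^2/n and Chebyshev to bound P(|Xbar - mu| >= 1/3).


Var(Xbar) = Var(X)/n = 5/30
Chebyshev: P(|Xbar-mu| >= 1/3) <= Var(Xbar)/(1/3)^2 = (1/6)/(1/9) = 3/2
Bound exceeds 1, so trivial bound: 1

1


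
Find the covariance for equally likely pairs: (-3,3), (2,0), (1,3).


E[X]=0, E[Y]=2, E[XY]=-2
Cov(X,Y) = E[XY] - E[X]E[Y] = -2 - 0*2 = -2

-2


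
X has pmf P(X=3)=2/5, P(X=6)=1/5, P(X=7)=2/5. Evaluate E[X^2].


E[X^2] = sum(x^2 * P(x))
= 9*2/5 + 36*1/5 + 49*2/5
= 152/5

152/5


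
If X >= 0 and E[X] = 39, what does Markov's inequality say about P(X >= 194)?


Markov: P(X >= a) <= E[X]/a
P(X >= 194) <= 39/194

39/194


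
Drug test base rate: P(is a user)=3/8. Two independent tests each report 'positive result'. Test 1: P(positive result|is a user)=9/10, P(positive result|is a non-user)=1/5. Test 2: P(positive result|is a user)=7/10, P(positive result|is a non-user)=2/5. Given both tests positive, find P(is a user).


After test 1: P(+) = 9/10*3/8 + 1/5*5/8 = 37/80
P(B|+) = (27/80)/(37/80) = 27/37
After test 2 (use post1 as new prior): P(+) = 7/10*27/37 + 2/5*10/37 = 229/370
P(B|+,+) = (189/370)/(229/370) = 189/229

189/229


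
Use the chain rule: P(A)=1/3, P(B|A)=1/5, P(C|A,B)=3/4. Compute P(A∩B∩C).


P(A∩B∩C) = P(A) * P(B|A) * P(C|A∩B)
= 1/3 * 1/5 * 3/4
= 1/15 * 3/4 = 1/20

1/20


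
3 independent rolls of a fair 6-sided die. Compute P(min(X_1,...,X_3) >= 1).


P(min >= 1) = P(all X_i >= 1) = (P(X_1 >= 1))^3
= (6/6)^3 = 1^3 = 1

1


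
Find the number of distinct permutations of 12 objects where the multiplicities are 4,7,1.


12! = 479001600
Denominator: 4!=24 * 7!=5040 * 1!=1
Coefficient = 479001600 / 120960 = 3960

3960


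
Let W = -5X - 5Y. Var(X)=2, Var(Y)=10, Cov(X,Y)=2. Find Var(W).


Var(-5X - 5Y) = (-5)^2*Var(X) + (-5)^2*Var(Y) + 2*(-5)*(-5)*Cov(X,Y)
= 25*2 + 25*10 + 50*2
= 50 + 250 + 100 = 400

400


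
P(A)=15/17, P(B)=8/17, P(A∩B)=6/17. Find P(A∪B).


P(A∪B) = P(A) + P(B) - P(A∩B)
= 15/17 + 8/17 - 6/17 = 1

1


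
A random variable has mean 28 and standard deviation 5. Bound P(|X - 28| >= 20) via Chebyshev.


k = 20/5 = 4
Chebyshev: P(|X-mu| >= k*sigma) <= 1/k^2 = 1/4^2 = 1/16

1/16


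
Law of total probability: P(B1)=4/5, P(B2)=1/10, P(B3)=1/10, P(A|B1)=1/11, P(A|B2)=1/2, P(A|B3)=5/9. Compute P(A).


P(A) = P(A|B1)P(B1) + P(A|B2)P(B2) + P(A|B3)P(B3)
= 1/11*4/5 + 1/2*1/10 + 5/9*1/10
= 4/55 + 1/20 + 1/18 = 353/1980

353/1980


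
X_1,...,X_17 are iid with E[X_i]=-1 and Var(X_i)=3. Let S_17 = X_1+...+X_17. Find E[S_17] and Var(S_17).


E[S_n] = n*mu = 17*-1 = -17
Var(S_n) = n*sigma^2 = 17*3 = 51

E[S_17]=-17, Var(S_17)=51


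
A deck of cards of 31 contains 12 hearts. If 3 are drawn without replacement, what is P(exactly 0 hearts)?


P(X=0) = C(12,0)*C(19,3) / C(31,3)
= 1*969 / 4495
= 969/4495

969/4495


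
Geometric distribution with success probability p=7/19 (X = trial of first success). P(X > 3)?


P(X > 3) = P(first 3 trials all fail) = (1-p)^3 = (12/19)^3 = 1728/6859

1728/6859


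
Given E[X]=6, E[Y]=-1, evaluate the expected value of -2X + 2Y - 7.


E[-2X + 2Y - 7] = -2*E[X] + 2*E[Y] - 7
= (-2)*(6) + (2)*(-1) + (-7)
= -12 - 2 - 7 = -21

-21


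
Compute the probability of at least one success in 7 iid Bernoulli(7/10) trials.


P(at least one) = 1 - P(none)
P(none) = (1 - 7/10)^7 = (3/10)^7 = 2187/10000000
P(at least one) = 1 - 2187/10000000 = 9997813/10000000

9997813/10000000


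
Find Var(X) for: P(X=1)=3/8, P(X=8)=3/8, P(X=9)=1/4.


E[X] = 45/8, E[X^2] = 357/8
Var(X) = E[X^2] - (E[X])^2 = 357/8 - (45/8)^2 = 831/64

831/64


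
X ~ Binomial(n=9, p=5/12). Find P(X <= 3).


P(X<=3) = P(X=0) + P(X=1) + P(X=2) + P(X=3)
= 40353607/5159780352 + 28824005/573308928 + 20588575/143327232 + 102942875/429981696
= 569068213/1289945088

569068213/1289945088


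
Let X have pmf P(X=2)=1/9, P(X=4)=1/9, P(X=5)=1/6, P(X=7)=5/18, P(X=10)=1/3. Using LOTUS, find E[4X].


E[4X] = sum(g(x)*P(x))
= 8*1/9 + 16*1/9 + 20*1/6 + 28*5/18 + 40*1/3
= 244/9

244/9


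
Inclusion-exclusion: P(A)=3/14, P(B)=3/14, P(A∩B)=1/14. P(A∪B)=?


P(A∪B) = P(A) + P(B) - P(A∩B)
= 3/14 + 3/14 - 1/14 = 5/14

5/14


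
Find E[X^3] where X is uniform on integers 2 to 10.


E[X^3] = (1/9) * sum(x^3 for x=2..10)
= 3024/9 = 336

336


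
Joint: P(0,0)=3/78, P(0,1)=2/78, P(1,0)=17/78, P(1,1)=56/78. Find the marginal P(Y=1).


P(Y=1) = P(0,1)+P(1,1) = 2/78 + 56/78 = 58/78 = 29/39

29/39


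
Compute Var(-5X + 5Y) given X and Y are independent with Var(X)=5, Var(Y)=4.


Independence => Cov(X,Y)=0
Var(-5X + 5Y) = (-5)^2*Var(X) + 5^2*Var(Y)
= 25*5 + 25*4 = 225

225


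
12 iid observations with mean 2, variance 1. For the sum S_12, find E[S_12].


E[S_n] = n*E[X_1] = 12*2 = 24

24


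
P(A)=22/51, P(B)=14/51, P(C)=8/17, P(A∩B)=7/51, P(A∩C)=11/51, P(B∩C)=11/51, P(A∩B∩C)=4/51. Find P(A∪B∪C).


P(A∪B∪C) = P(A)+P(B)+P(C) - P(AB)-P(AC)-P(BC) + P(ABC)
= 22/51+14/51+8/17 - 7/51-11/51-11/51 + 4/51
= 35/51

35/51


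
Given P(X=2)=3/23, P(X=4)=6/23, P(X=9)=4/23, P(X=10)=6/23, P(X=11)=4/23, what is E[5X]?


E[5X] = sum(g(x)*P(x))
= 10*3/23 + 20*6/23 + 45*4/23 + 50*6/23 + 55*4/23
= 850/23

850/23


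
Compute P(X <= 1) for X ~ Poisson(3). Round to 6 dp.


P(X<=1) = e^(-3)*3^0/0! + e^(-3)*3^1/1!
≈ 0.0497870684 + 0.1493612051
= 0.1991482735
≈ 0.199148

0.199148


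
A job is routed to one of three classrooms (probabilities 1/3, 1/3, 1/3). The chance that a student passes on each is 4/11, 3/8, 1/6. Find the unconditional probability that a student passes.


P(A) = P(A|B1)P(B1) + P(A|B2)P(B2) + P(A|B3)P(B3)
= 4/11*1/3 + 3/8*1/3 + 1/6*1/3
= 4/33 + 1/8 + 1/18 = 239/792

239/792


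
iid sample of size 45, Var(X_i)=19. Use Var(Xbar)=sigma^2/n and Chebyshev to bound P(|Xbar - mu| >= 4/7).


Var(Xbar) = Var(X)/n = 19/45
Chebyshev: P(|Xbar-mu| >= 4/7) <= Var(Xbar)/(4/7)^2 = (19/45)/(16/49) = 931/720
Bound exceeds 1, so trivial bound: 1

1


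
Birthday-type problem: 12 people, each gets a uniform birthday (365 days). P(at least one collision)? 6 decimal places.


P(all different) = prod((365-i)/365 for i=0..11) = 0.832975
P(at least one match) = 1 - 0.832975 = 0.167025

0.167025


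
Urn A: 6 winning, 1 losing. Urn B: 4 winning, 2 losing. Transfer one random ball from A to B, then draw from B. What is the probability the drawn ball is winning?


P(transfer winning) = 6/7; P(transfer losing) = 1/7
If winning transferred: Urn II has 5 winning of 7, so P(winning|winning moved) = 5/7
If losing transferred: Urn II has 4 winning of 7, so P(winning|losing moved) = 4/7
By total probability: P(winning) = 6/7*5/7 + 1/7*4/7 = 34/49

34/49


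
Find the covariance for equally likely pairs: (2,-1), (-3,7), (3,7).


E[X]=2/3, E[Y]=13/3, E[XY]=-2/3
Cov(X,Y) = E[XY] - E[X]E[Y] = -2/3 - 2/3*13/3 = -32/9

-32/9


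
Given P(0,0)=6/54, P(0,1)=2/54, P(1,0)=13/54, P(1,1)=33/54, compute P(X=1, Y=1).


Read from table: P(X=1, Y=1) = 33/54 = 11/18

11/18


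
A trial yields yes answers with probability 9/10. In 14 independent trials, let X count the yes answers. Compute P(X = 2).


P(X=2) = C(14,2) * p^2 * (1-p)^12
= 91 * 81/100 * 1/1000000000000
= 7371/100000000000000

7371/100000000000000


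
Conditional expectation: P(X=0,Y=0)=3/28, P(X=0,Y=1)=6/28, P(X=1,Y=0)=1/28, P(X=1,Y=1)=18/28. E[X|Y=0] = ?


P(Y=0) = 4/28
E[X|Y=0] = (0*3 + 1*1)/4 = 1/4

1/4


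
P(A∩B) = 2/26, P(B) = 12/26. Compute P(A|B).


P(A|B) = P(A∩B)/P(B) = (2/26)/(12/26) = 2/12 = 1/6

1/6


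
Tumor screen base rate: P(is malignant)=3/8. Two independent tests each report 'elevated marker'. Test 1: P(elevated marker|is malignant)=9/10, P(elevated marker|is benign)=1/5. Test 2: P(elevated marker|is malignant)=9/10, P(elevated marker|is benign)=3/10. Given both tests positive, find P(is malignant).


After test 1: P(+) = 9/10*3/8 + 1/5*5/8 = 37/80
P(B|+) = (27/80)/(37/80) = 27/37
After test 2 (use post1 as new prior): P(+) = 9/10*27/37 + 3/10*10/37 = 273/370
P(B|+,+) = (243/370)/(273/370) = 81/91

81/91


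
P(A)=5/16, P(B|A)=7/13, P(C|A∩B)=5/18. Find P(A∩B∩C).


P(A∩B∩C) = P(A) * P(B|A) * P(C|A∩B)
= 5/16 * 7/13 * 5/18
= 35/208 * 5/18 = 175/3744

175/3744


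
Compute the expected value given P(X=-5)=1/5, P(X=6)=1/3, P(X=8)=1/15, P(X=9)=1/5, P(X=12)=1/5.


E[X] = sum(x * P(x))
= -5*1/5 + 6*1/3 + 8*1/15 + 9*1/5 + 12*1/5
= 86/15

86/15


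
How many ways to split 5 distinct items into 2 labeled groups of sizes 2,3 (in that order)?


5! = 120
Denominator: 2!=2 * 3!=6
Coefficient = 120 / 12 = 10

10


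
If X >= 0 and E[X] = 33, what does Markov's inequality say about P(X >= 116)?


Markov: P(X >= a) <= E[X]/a
P(X >= 116) <= 33/116

33/116


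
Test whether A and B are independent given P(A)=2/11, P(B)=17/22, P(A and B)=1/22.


P(A)*P(B) = 2/11*17/22 = 17/121
P(A∩B) = 1/22 != 17/121, so not independent

No, A and B are not independent


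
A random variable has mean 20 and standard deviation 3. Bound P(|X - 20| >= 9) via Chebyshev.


k = 9/3 = 3
Chebyshev: P(|X-mu| >= k*sigma) <= 1/k^2 = 1/3^2 = 1/9

1/9


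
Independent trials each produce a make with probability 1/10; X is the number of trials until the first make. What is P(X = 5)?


P(X=5) = (1-p)^4 * p = (9/10)^4 * 1/10
= 6561/10000 * 1/10 = 6561/100000

6561/100000


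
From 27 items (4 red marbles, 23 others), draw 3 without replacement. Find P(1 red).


P(X=1) = C(4,1)*C(23,2) / C(27,3)
= 4*253 / 2925
= 1012/2925

1012/2925


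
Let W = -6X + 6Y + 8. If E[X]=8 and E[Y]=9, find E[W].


E[-6X + 6Y + 8] = -6*E[X] + 6*E[Y] + 8
= (-6)*(8) + (6)*(9) + (8)
= -48 + 54 + 8 = 14

14


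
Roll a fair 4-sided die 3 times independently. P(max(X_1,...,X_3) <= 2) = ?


P(max <= 2) = P(all X_i <= 2) = (P(X_1 <= 2))^3
= (2/4)^3 = (1/2)^3 = 1/8

1/8


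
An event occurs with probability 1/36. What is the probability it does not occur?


P(A') = 1 - P(A) = 1 - 1/36 = 35/36

35/36


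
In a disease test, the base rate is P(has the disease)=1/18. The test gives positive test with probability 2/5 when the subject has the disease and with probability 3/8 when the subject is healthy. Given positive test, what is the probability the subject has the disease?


P(A) = P(A|B)P(B) + P(A|B')P(B') = 2/5*1/18 + 3/8*17/18 = 271/720
P(B|A) = P(A|B)P(B)/P(A) = (1/45)/(271/720) = 16/271

16/271


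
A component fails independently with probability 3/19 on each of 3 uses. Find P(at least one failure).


P(at least one) = 1 - P(none)
P(none) = (1 - 3/19)^3 = (16/19)^3 = 4096/6859
P(at least one) = 1 - 4096/6859 = 2763/6859

2763/6859


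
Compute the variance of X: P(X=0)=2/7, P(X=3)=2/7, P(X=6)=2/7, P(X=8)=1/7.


E[X] = 26/7, E[X^2] = 22
Var(X) = E[X^2] - (E[X])^2 = 22 - (26/7)^2 = 402/49

402/49


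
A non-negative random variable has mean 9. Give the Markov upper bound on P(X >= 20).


Markov: P(X >= a) <= E[X]/a
P(X >= 20) <= 9/20

9/20


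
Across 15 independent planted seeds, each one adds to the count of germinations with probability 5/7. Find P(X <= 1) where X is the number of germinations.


P(X<=1) = P(X=0) + P(X=1)
= 32768/4747561509943 + 1228800/4747561509943
= 180224/678223072849

180224/678223072849


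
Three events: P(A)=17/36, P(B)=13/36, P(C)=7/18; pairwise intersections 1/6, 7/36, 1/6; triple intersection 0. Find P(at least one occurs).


P(A∪B∪C) = P(A)+P(B)+P(C) - P(AB)-P(AC)-P(BC) + P(ABC)
= 17/36+13/36+7/18 - 1/6-7/36-1/6 + 0
= 25/36

25/36


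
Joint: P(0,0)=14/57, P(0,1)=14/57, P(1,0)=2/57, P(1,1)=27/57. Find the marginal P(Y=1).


P(Y=1) = P(0,1)+P(1,1) = 14/57 + 27/57 = 41/57

41/57


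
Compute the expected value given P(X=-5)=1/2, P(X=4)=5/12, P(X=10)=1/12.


E[X] = sum(x * P(x))
= -5*1/2 + 4*5/12 + 10*1/12
= 0

0


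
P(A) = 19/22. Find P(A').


P(A') = 1 - P(A) = 1 - 19/22 = 3/22

3/22


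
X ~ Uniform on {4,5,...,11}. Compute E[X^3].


E[X^3] = (1/8) * sum(x^3 for x=4..11)
= 4320/8 = 540

540


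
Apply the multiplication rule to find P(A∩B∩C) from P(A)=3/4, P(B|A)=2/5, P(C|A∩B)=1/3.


P(A∩B∩C) = P(A) * P(B|A) * P(C|A∩B)
= 3/4 * 2/5 * 1/3
= 3/10 * 1/3 = 1/10

1/10


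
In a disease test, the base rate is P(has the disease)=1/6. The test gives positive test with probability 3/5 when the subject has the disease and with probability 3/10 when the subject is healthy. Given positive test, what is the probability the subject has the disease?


P(A) = P(A|B)P(B) + P(A|B')P(B') = 3/5*1/6 + 3/10*5/6 = 7/20
P(B|A) = P(A|B)P(B)/P(A) = (1/10)/(7/20) = 2/7

2/7


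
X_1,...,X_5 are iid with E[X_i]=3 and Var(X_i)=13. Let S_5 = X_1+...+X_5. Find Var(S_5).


By independence, Var(S_n) = n*Var(X_1) = 5*13 = 65

65


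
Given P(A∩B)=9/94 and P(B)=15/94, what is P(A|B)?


P(A|B) = P(A∩B)/P(B) = (18/188)/(30/188) = 18/30 = 3/5

3/5


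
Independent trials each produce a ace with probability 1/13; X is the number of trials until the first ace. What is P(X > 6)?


P(X > 6) = P(first 6 trials all fail) = (1-p)^6 = (12/13)^6 = 2985984/4826809

2985984/4826809


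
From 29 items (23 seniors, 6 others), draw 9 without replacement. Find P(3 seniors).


P(X=3) = C(23,3)*C(6,6) / C(29,9)
= 1771*1 / 10015005
= 1771/10015005 = 1/5655

1/5655


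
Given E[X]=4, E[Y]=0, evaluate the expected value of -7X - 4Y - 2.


E[-7X - 4Y - 2] = -7*E[X] - 4*E[Y] - 2
= (-7)*(4) + (-4)*(0) + (-2)
= -28 + 0 - 2 = -30

-30


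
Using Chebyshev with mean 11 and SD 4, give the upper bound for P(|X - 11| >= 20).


k = 20/4 = 5
Chebyshev: P(|X-mu| >= k*sigma) <= 1/k^2 = 1/5^2 = 1/25

1/25


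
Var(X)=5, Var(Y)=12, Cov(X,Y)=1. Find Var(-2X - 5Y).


Var(-2X - 5Y) = (-2)^2*Var(X) + (-5)^2*Var(Y) + 2*(-2)*(-5)*Cov(X,Y)
= 4*5 + 25*12 + 20*1
= 20 + 300 + 20 = 340

340


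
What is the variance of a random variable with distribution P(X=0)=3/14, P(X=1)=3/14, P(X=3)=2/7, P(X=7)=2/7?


E[X] = 43/14, E[X^2] = 235/14
Var(X) = E[X^2] - (E[X])^2 = 235/14 - (43/14)^2 = 1441/196

1441/196


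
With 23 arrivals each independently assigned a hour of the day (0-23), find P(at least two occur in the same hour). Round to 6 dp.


P(all different) = prod((24-i)/24 for i=0..22) = 0.000000
P(at least one match) = 1 - 0.000000 = 1.000000

1.000000


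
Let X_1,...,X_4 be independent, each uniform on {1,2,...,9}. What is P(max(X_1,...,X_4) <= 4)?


P(max <= 4) = P(all X_i <= 4) = (P(X_1 <= 4))^4
= (4/9)^4 = 256/6561

256/6561


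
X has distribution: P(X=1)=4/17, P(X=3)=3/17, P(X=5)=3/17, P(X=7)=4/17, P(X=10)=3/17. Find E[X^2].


E[X^2] = sum(g(x)*P(x))
= 1*4/17 + 9*3/17 + 25*3/17 + 49*4/17 + 100*3/17
= 602/17

602/17


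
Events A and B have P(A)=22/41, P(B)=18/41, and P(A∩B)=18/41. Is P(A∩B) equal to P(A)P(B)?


P(A)*P(B) = 22/41*18/41 = 396/1681
P(A∩B) = 18/41 != 396/1681, so not independent

No, A and B are not independent


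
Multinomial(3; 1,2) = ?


3! = 6
Denominator: 1!=1 * 2!=2
Coefficient = 6 / 2 = 3

3


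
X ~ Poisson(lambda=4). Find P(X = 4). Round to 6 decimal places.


P(X=4) = e^(-4) * 4^4 / 4!
≈ 0.01831563889 * 256 / 24
≈ 0.195367

0.195367


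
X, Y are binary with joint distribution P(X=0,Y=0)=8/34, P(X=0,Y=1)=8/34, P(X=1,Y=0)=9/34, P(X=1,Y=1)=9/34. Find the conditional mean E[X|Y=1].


P(Y=1) = 17/34
E[X|Y=1] = (0*8 + 1*9)/17 = 9/17

9/17


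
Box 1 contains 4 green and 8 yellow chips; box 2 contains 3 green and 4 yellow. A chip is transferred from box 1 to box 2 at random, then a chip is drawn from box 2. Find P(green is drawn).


P(transfer green) = 4/12 = 1/3; P(transfer yellow) = 2/3
If green transferred: Urn II has 4 green of 8, so P(green|green moved) = 1/2
If yellow transferred: Urn II has 3 green of 8, so P(green|yellow moved) = 3/8
By total probability: P(green) = 1/3*1/2 + 2/3*3/8 = 5/12

5/12


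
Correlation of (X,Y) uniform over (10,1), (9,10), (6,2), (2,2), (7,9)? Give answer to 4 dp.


Cov(X,Y) = 3.1600, Var(X) = 7.7600, Var(Y) = 14.9600
rho = Cov/(sqrt(VarX)*sqrt(VarY)) = 0.2933

0.2933


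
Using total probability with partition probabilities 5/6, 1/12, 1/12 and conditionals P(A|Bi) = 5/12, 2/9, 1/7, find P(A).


P(A) = P(A|B1)P(B1) + P(A|B2)P(B2) + P(A|B3)P(B3)
= 5/12*5/6 + 2/9*1/12 + 1/7*1/12
= 25/72 + 1/54 + 1/84 = 571/1512

571/1512


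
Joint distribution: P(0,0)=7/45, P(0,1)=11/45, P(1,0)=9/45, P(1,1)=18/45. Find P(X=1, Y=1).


Read from table: P(X=1, Y=1) = 18/45 = 2/5

2/5


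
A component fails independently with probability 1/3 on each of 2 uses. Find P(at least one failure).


P(at least one) = 1 - P(none)
P(none) = (1 - 1/3)^2 = (2/3)^2 = 4/9
P(at least one) = 1 - 4/9 = 5/9

5/9


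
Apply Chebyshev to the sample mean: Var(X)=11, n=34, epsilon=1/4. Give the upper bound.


Var(Xbar) = Var(X)/n = 11/34
Chebyshev: P(|Xbar-mu| >= 1/4) <= Var(Xbar)/(1/4)^2 = (11/34)/(1/16) = 88/17
Bound exceeds 1, so trivial bound: 1

1


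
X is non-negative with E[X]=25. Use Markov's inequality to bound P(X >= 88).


Markov: P(X >= a) <= E[X]/a
P(X >= 88) <= 25/88

25/88


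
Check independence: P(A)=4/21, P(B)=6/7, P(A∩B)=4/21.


P(A)*P(B) = 4/21*6/7 = 8/49
P(A∩B) = 4/21 != 8/49, so not independent

No, A and B are not independent


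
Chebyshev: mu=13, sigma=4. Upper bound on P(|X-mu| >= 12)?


k = 12/4 = 3
Chebyshev: P(|X-mu| >= k*sigma) <= 1/k^2 = 1/3^2 = 1/9

1/9


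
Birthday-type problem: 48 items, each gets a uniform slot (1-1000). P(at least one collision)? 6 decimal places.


P(all different) = prod((1000-i)/1000 for i=0..47) = 0.317812
P(at least one match) = 1 - 0.317812 = 0.682188

0.682188


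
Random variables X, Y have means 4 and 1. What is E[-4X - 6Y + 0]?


E[-4X - 6Y + 0] = -4*E[X] - 6*E[Y] + 0
= (-4)*(4) + (-6)*(1) + (0)
= -16 - 6 + 0 = -22

-22


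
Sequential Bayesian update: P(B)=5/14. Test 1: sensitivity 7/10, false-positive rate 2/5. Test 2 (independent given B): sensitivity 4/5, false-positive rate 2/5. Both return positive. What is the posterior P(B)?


After test 1: P(+) = 7/10*5/14 + 2/5*9/14 = 71/140
P(B|+) = (1/4)/(71/140) = 35/71
After test 2 (use post1 as new prior): P(+) = 4/5*35/71 + 2/5*36/71 = 212/355
P(B|+,+) = (28/71)/(212/355) = 35/53

35/53


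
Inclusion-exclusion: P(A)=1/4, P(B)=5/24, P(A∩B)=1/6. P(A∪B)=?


P(A∪B) = P(A) + P(B) - P(A∩B)
= 1/4 + 5/24 - 1/6 = 7/24

7/24


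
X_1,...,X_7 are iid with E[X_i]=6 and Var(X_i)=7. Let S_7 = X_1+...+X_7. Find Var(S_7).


By independence, Var(S_n) = n*Var(X_1) = 7*7 = 49

49


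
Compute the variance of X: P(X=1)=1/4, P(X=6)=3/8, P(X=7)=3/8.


E[X] = 41/8, E[X^2] = 257/8
Var(X) = E[X^2] - (E[X])^2 = 257/8 - (41/8)^2 = 375/64

375/64


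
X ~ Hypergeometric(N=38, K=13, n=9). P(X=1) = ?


P(X=1) = C(13,1)*C(25,8) / C(38,9)
= 13*1081575 / 163011640
= 14060475/163011640 = 13455/155992

13455/155992


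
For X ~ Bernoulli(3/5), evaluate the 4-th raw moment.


For Bernoulli: X in {0,1}
E[X^4] = 0^4*(1-3/5) + 1^4*3/5 = 3/5

3/5


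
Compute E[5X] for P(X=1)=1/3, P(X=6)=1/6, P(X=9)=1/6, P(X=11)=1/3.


E[5X] = sum(g(x)*P(x))
= 5*1/3 + 30*1/6 + 45*1/6 + 55*1/3
= 65/2

65/2


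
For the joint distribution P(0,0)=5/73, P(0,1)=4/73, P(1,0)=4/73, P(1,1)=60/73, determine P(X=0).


P(X=0) = P(0,0)+P(0,1) = 5/73 + 4/73 = 9/73

9/73


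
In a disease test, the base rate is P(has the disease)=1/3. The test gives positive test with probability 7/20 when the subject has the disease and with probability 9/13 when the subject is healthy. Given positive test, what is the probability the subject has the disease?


P(A) = P(A|B)P(B) + P(A|B')P(B') = 7/20*1/3 + 9/13*2/3 = 451/780
P(B|A) = P(A|B)P(B)/P(A) = (7/60)/(451/780) = 91/451

91/451


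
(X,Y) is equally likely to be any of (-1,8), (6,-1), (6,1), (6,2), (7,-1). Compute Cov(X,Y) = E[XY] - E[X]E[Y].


E[X]=24/5, E[Y]=9/5, E[XY]=-3/5
Cov(X,Y) = E[XY] - E[X]E[Y] = -3/5 - 24/5*9/5 = -231/25

-231/25


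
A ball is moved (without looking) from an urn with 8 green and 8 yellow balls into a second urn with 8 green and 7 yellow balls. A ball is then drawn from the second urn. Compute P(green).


P(transfer green) = 8/16 = 1/2; P(transfer yellow) = 1/2
If green transferred: Urn II has 9 green of 16, so P(green|green moved) = 9/16
If yellow transferred: Urn II has 8 green of 16, so P(green|yellow moved) = 1/2
By total probability: P(green) = 1/2*9/16 + 1/2*1/2 = 17/32

17/32


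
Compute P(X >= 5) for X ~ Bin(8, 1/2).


P(X>=5) = P(X=5) + P(X=6) + P(X=7) + P(X=8)
= 7/32 + 7/64 + 1/32 + 1/256
= 93/256

93/256


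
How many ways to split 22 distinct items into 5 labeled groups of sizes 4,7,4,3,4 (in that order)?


22! = 1124000727777607680000
Denominator: 4!=24 * 7!=5040 * 4!=24 * 3!=6 * 4!=24
Coefficient = 1124000727777607680000 / 418037760 = 2688754068000

2688754068000


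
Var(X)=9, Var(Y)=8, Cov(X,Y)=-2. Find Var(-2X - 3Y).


Var(-2X - 3Y) = (-2)^2*Var(X) + (-3)^2*Var(Y) + 2*(-2)*(-3)*Cov(X,Y)
= 4*9 + 9*8 + 12*(-2)
= 36 + 72 - 24 = 84

84


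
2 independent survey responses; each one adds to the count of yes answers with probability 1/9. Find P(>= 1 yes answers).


P(at least one) = 1 - P(none)
P(none) = (1 - 1/9)^2 = (8/9)^2 = 64/81
P(at least one) = 1 - 64/81 = 17/81

17/81


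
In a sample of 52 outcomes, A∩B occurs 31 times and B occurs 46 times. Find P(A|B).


P(A|B) = P(A∩B)/P(B) = (31/52)/(46/52) = 31/46

31/46


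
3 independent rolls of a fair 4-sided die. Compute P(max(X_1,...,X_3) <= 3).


P(max <= 3) = P(all X_i <= 3) = (P(X_1 <= 3))^3
= (3/4)^3 = 27/64

27/64


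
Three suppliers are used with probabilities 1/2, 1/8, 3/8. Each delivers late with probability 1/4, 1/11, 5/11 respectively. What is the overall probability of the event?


P(A) = P(A|B1)P(B1) + P(A|B2)P(B2) + P(A|B3)P(B3)
= 1/4*1/2 + 1/11*1/8 + 5/11*3/8
= 1/8 + 1/88 + 15/88 = 27/88

27/88


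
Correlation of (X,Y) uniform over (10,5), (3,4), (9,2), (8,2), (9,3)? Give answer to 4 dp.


Cov(X,Y) = -0.3600, Var(X) = 6.1600, Var(Y) = 1.3600
rho = Cov/(sqrt(VarX)*sqrt(VarY)) = -0.1244

-0.1244


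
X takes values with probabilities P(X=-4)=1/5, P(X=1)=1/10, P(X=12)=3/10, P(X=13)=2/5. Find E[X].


E[X] = sum(x * P(x))
= -4*1/5 + 1*1/10 + 12*3/10 + 13*2/5
= 81/10

81/10


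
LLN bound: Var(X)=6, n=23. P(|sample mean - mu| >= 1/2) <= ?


Var(Xbar) = Var(X)/n = 6/23
Chebyshev: P(|Xbar-mu| >= 1/2) <= Var(Xbar)/(1/2)^2 = (6/23)/(1/4) = 24/23
Bound exceeds 1, so trivial bound: 1

1


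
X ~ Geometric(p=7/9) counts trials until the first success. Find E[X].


For geometric (trials until first success), E[X] = 1/p = 1/(7/9) = 9/7

9/7


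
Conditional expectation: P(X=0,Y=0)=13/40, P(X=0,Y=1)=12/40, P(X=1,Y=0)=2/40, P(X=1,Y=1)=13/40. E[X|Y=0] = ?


P(Y=0) = 15/40
E[X|Y=0] = (0*13 + 1*2)/15 = 2/15

2/15


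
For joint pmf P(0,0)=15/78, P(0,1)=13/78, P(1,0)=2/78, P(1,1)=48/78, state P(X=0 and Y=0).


Read from table: P(X=0, Y=0) = 15/78 = 5/26

5/26


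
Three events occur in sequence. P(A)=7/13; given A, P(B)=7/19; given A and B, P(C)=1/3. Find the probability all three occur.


P(A∩B∩C) = P(A) * P(B|A) * P(C|A∩B)
= 7/13 * 7/19 * 1/3
= 49/247 * 1/3 = 49/741

49/741


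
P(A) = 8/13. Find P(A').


P(A') = 1 - P(A) = 1 - 8/13 = 5/13

5/13


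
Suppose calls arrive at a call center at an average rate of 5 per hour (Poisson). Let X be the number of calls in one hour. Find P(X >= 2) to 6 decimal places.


P(X>=2) = 1 - P(X<=1) = 1 - (e^(-5)*5^0/0! + e^(-5)*5^1/1!)
≈ 1 - (0.0067379470 + 0.0336897350)
= 1 - 0.0404276820 = 0.9595723180
≈ 0.959572

0.959572


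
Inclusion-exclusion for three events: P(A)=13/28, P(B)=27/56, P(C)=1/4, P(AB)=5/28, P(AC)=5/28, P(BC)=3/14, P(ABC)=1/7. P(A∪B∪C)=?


P(A∪B∪C) = P(A)+P(B)+P(C) - P(AB)-P(AC)-P(BC) + P(ABC)
= 13/28+27/56+1/4 - 5/28-5/28-3/14 + 1/7
= 43/56

43/56


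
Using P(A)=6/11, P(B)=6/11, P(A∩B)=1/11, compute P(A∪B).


P(A∪B) = P(A) + P(B) - P(A∩B)
= 6/11 + 6/11 - 1/11 = 1

1


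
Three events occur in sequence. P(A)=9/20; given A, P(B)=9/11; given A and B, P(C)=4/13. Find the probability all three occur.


P(A∩B∩C) = P(A) * P(B|A) * P(C|A∩B)
= 9/20 * 9/11 * 4/13
= 81/220 * 4/13 = 81/715

81/715


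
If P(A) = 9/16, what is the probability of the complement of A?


P(A') = 1 - P(A) = 1 - 9/16 = 7/16

7/16


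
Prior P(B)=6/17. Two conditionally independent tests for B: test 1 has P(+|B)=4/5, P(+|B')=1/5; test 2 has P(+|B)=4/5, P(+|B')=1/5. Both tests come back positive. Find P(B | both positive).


After test 1: P(+) = 4/5*6/17 + 1/5*11/17 = 7/17
P(B|+) = (24/85)/(7/17) = 24/35
After test 2 (use post1 as new prior): P(+) = 4/5*24/35 + 1/5*11/35 = 107/175
P(B|+,+) = (96/175)/(107/175) = 96/107

96/107


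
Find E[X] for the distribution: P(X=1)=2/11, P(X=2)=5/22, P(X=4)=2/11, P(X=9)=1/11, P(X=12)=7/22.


E[X] = sum(x * P(x))
= 1*2/11 + 2*5/22 + 4*2/11 + 9*1/11 + 12*7/22
= 6

6


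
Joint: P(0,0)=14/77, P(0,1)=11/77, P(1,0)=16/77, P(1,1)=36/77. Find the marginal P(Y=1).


P(Y=1) = P(0,1)+P(1,1) = 11/77 + 36/77 = 47/77

47/77


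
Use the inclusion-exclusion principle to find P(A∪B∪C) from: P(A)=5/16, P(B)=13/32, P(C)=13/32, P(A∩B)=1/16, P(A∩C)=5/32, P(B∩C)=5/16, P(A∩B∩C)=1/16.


P(A∪B∪C) = P(A)+P(B)+P(C) - P(AB)-P(AC)-P(BC) + P(ABC)
= 5/16+13/32+13/32 - 1/16-5/32-5/16 + 1/16
= 21/32

21/32


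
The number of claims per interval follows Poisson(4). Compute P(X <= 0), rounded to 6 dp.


P(X<=0) = e^(-4)*4^0/0!
≈ 0.0183156389
≈ 0.018316

0.018316


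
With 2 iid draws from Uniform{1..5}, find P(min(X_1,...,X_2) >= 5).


P(min >= 5) = P(all X_i >= 5) = (P(X_1 >= 5))^2
= (1/5)^2 = 1/25

1/25


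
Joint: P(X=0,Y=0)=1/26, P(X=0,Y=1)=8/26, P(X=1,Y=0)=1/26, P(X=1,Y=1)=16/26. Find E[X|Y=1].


P(Y=1) = 24/26
E[X|Y=1] = (0*8 + 1*16)/24 = 16/24 = 2/3

2/3


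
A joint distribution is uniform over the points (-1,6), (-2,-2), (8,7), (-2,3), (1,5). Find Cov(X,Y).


E[X]=4/5, E[Y]=19/5, E[XY]=53/5
Cov(X,Y) = E[XY] - E[X]E[Y] = 53/5 - 4/5*19/5 = 189/25

189/25


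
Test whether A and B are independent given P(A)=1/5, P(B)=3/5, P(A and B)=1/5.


P(A)*P(B) = 1/5*3/5 = 3/25
P(A∩B) = 1/5 != 3/25, so not independent

No, A and B are not independent


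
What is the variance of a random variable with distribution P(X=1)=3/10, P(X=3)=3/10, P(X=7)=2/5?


E[X] = 4, E[X^2] = 113/5
Var(X) = E[X^2] - (E[X])^2 = 113/5 - (4)^2 = 33/5

33/5


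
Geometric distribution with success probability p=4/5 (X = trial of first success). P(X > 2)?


P(X > 2) = P(first 2 trials all fail) = (1-p)^2 = (1/5)^2 = 1/25

1/25


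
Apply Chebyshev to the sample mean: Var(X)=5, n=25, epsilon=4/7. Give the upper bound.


Var(Xbar) = Var(X)/n = 5/25
Chebyshev: P(|Xbar-mu| >= 4/7) <= Var(Xbar)/(4/7)^2 = (1/5)/(16/49) = 49/80

49/80


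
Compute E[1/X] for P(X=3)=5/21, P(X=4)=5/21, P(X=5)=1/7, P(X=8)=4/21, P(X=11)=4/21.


E[1/X] = sum(g(x)*P(x))
= 1/3*5/21 + 1/4*5/21 + 1/5*1/7 + 1/8*4/21 + 1/11*4/21
= 413/1980

413/1980


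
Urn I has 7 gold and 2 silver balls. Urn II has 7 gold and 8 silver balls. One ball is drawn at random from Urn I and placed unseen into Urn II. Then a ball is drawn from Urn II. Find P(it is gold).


P(transfer gold) = 7/9; P(transfer silver) = 2/9
If gold transferred: Urn II has 8 gold of 16, so P(gold|gold moved) = 1/2
If silver transferred: Urn II has 7 gold of 16, so P(gold|silver moved) = 7/16
By total probability: P(gold) = 7/9*1/2 + 2/9*7/16 = 35/72

35/72


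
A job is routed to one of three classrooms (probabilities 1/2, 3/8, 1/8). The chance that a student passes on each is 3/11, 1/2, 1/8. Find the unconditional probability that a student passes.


P(A) = P(A|B1)P(B1) + P(A|B2)P(B2) + P(A|B3)P(B3)
= 3/11*1/2 + 1/2*3/8 + 1/8*1/8
= 3/22 + 3/16 + 1/64 = 239/704

239/704


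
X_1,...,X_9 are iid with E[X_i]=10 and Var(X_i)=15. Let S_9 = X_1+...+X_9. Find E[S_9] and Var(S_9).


E[S_n] = n*mu = 9*10 = 90
Var(S_n) = n*sigma^2 = 9*15 = 135

E[S_9]=90, Var(S_9)=135


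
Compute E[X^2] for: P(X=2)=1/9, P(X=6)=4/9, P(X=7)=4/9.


E[X^2] = sum(x^2 * P(x))
= 4*1/9 + 36*4/9 + 49*4/9
= 344/9

344/9


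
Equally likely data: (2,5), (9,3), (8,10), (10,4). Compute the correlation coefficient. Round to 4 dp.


Cov(X,Y) = -0.6250, Var(X) = 9.6875, Var(Y) = 7.2500
rho = Cov/(sqrt(VarX)*sqrt(VarY)) = -0.0746

-0.0746


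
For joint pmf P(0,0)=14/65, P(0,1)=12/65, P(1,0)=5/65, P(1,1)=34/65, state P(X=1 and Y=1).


Read from table: P(X=1, Y=1) = 34/65

34/65


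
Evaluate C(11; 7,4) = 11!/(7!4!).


11! = 39916800
Denominator: 7!=5040 * 4!=24
Coefficient = 39916800 / 120960 = 330

330


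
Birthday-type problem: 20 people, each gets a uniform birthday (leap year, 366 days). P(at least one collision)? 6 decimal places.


P(all different) = prod((366-i)/366 for i=0..19) = 0.589430
P(at least one match) = 1 - 0.589430 = 0.410570

0.410570
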